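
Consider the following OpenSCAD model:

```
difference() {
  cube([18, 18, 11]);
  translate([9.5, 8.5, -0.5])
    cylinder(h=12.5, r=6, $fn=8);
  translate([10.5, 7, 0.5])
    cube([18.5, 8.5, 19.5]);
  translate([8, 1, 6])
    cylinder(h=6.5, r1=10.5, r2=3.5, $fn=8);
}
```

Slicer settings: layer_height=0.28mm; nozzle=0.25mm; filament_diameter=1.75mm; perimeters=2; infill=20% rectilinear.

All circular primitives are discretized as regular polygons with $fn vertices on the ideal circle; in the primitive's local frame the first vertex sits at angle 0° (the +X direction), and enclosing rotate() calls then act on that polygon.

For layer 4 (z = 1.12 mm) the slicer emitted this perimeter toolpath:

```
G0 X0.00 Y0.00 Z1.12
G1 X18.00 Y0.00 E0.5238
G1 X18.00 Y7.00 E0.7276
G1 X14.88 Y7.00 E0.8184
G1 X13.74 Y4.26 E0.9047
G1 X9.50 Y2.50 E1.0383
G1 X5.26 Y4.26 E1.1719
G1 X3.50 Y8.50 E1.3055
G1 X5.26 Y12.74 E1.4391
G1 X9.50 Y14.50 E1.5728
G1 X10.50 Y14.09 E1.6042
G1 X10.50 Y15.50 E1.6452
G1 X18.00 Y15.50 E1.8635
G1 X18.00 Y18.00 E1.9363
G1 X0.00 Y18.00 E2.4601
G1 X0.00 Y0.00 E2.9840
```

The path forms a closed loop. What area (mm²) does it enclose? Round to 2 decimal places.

Apply the shoelace formula to the sequence of (X, Y) vertices; enclosed area = 185.16 mm².

185.16 mm²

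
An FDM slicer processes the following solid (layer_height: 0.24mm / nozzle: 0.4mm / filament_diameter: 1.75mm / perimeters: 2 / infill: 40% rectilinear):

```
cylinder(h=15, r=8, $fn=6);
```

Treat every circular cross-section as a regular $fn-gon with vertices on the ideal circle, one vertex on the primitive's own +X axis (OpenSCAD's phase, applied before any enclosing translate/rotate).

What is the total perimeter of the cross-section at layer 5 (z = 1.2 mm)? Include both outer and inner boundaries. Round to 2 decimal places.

48.00 mm

At z = 1.2 mm: the cylinder: section is a regular 6-gon, circumradius r=8 (perimeter = 2·6·8.000·sin(180°/6) = 48.00 mm). Overall, the cross-section is a single solid region. Total boundary length (outer) = 48.00 mm.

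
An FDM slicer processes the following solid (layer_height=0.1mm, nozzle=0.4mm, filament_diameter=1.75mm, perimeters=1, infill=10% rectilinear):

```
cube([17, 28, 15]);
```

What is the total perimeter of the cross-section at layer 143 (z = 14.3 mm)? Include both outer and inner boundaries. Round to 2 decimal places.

90.00 mm

At z = 14.3 mm: the cube (footprint 17×28) is included at this height (perimeter 90.00 mm). Overall, the cross-section is a single solid region. Total boundary length (outer) = 90.00 mm.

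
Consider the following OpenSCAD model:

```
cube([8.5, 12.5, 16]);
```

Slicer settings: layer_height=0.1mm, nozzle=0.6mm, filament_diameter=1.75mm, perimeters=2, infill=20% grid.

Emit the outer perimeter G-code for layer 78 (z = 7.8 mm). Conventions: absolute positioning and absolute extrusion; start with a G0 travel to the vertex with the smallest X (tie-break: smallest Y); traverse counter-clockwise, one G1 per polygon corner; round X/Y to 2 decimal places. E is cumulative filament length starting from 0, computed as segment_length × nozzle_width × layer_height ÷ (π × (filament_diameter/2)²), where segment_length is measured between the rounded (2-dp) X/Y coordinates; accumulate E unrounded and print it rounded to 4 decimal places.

At z = 7.8 mm: the 8.5×12.5 cube contributes its full rectangle. The outline is a single polygon with 4 vertices. Extrusion per mm of travel: 0.6 × 0.1 / (π × 0.875²) = 0.024945. Accumulating E over each segment gives final E = 1.0477.

G0 X0.00 Y0.00 Z7.80
G1 X8.50 Y0.00 E0.2120
G1 X8.50 Y12.50 E0.5238
G1 X0.00 Y12.50 E0.7359
G1 X0.00 Y0.00 E1.0477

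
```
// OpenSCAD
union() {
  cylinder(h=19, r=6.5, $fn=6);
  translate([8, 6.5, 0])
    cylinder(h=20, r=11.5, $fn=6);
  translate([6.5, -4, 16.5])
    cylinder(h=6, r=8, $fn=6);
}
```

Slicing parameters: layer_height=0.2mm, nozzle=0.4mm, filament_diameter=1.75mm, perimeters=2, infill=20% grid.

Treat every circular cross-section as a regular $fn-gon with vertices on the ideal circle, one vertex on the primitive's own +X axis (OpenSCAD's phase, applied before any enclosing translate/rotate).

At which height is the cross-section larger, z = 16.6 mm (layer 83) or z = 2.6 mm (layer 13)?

Layer 83 (z = 16.6): the r=6.5 cylinder gives a regular 6-gon of circumradius 6.5 (constant along its height) (area = (6/2)·6.500²·sin(360°/6) = 109.77 mm²); the r=11.5 cylinder at (8, 6.5) contributes a regular 6-gon of circumradius 11.5 (area = (6/2)·11.500²·sin(360°/6) = 343.60 mm²); the r=8 cylinder at (6.5, -4) gives a regular 6-gon of circumradius 8 (constant along its height) (area = (6/2)·8.000²·sin(360°/6) = 166.28 mm²); Combining (union): the regions partially overlap — summed areas 619.64 mm² minus the doubly-counted overlap 135.26 mm² gives 484.38 mm² — area = 484.38 mm². So its area = 484.38 mm². Layer 13 (z = 2.6): the cylinder: section is a regular 6-gon, circumradius r=6.5 (area = (6/2)·6.500²·sin(360°/6) = 109.77 mm²); the cylinder at (8, 6.5): section is a regular 6-gon, circumradius r=11.5 (area = (6/2)·11.500²·sin(360°/6) = 343.60 mm²); the cylinder at (6.5, -4) is not intersected at this z (z outside [16.5, 22.5]); Taking the union: the regions partially overlap — summed areas 453.36 mm² minus the doubly-counted overlap 49.87 mm² gives 403.50 mm² — area = 403.50 mm². So its area = 403.50 mm². Layer 83 is larger (484.38 vs 403.50 mm²).

layer 83 (z = 16.6 mm)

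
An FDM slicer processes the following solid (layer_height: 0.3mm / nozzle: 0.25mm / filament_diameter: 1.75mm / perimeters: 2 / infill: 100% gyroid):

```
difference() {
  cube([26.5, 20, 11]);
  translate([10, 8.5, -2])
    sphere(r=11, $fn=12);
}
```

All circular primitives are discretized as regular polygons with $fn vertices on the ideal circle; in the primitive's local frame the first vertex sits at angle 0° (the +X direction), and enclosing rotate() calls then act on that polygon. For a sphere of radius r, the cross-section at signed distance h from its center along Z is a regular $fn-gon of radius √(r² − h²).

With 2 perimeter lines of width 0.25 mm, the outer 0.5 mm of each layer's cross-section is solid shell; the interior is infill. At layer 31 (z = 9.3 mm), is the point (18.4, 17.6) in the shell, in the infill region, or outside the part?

At z = 9.3 mm: the cube (footprint 26.5×20) is included at this height; the sphere at (10, 8.5) is not intersected at this z (|z−center|=11.300 > r=11); After the difference (first − rest): none of the subtracted shapes is present at this height, so the 26.5×20 cube is unchanged — 1 connected region. Overall, the cross-section is a single solid region. The nearest boundary edge runs (26.50, 20.00)→(0.00, 20.00); distance from the point to it = 2.40 mm. The point is inside the cross-section and 2.40 mm from the nearest boundary — more than the 0.5 mm shell width (2 × 0.25), so it's in the infill interior.

infill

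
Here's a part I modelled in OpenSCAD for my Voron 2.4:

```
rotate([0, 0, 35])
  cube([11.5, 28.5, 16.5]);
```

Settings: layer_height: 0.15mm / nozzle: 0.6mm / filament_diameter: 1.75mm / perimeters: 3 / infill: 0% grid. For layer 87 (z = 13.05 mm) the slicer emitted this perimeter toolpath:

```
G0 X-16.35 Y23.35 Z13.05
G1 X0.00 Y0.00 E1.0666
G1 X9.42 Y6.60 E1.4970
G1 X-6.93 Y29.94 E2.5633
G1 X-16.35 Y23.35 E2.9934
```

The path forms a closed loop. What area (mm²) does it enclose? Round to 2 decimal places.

327.74 mm²

Apply the shoelace formula to the sequence of (X, Y) vertices; enclosed area = 327.74 mm².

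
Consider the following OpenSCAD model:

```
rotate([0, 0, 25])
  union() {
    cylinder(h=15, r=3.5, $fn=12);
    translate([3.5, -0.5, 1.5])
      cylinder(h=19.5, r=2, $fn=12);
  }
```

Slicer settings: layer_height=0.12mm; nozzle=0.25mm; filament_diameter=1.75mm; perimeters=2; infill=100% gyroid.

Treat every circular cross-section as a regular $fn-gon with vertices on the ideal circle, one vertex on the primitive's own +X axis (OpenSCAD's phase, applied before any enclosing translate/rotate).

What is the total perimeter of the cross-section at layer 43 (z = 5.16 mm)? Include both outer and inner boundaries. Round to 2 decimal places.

At z = 5.16 mm: the r=3.5 cylinder contributes a regular 12-gon of circumradius 3.5 (perimeter = 2·12·3.500·sin(180°/12) = 21.74 mm); the r=2 cylinder at (3.5, -0.5) gives a regular 12-gon of circumradius 2 (constant along its height) (perimeter = 2·12·2.000·sin(180°/12) = 12.42 mm); Taking the union: the regions partially overlap (shared area 4.83 mm²), so the edge portions inside another operand are dropped and the merged outline is re-measured after clipping — boundary = 25.38 mm; (whole slice rotated 25° about Z — lengths, areas and connectivity unchanged). Overall, the cross-section is a single solid region. Total boundary length (outer) = 25.38 mm.

25.38 mm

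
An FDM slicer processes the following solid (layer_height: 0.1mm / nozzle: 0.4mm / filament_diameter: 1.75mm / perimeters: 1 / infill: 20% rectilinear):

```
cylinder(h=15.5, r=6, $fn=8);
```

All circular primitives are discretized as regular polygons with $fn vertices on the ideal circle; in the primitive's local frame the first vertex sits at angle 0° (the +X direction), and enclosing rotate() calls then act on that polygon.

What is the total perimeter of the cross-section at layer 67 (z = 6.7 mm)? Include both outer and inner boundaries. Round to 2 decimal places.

36.74 mm

At z = 6.7 mm: the cylinder: section is a regular 8-gon, circumradius r=6 (perimeter = 2·8·6.000·sin(180°/8) = 36.74 mm). Overall, the cross-section is a single solid region. Total boundary length (outer) = 36.74 mm.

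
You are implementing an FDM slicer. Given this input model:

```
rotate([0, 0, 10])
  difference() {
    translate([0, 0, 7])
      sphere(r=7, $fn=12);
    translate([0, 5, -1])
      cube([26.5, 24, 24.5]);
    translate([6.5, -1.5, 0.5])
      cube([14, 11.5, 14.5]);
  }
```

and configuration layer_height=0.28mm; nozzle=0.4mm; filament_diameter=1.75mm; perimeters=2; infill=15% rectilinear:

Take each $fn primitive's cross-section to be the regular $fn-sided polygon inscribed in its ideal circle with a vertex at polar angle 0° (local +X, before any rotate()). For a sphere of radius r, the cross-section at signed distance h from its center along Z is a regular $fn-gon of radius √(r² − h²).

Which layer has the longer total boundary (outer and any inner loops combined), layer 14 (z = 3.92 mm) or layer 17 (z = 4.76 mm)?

layer 17 (z = 4.76 mm)

Layer 14 (z = 3.92): the r=7 sphere slices to a regular 12-gon of circumradius 6.286 (√(r²−h²) with h=3.08 from center) (perimeter = 2·12·6.286·sin(180°/12) = 39.05 mm); the cube at (0, 5) is present — its section is the full 26.5×24 rectangle (perimeter 101.00 mm); the cube at (6.5, -1.5) (footprint 14×11.5) is included at this height (perimeter 51.00 mm); Subtracting the remaining from the first: starting from the r=7 sphere, the 26.5×24 cube at (0, 5) partially overlaps it — only the 2.82 mm² overlap (of its 636.00 mm²) is removed, clipping the outline; the 14×11.5 cube at (6.5, -1.5) misses the remaining region (no effect) — boundary = 40.04 mm; (whole slice rotated 10° about Z — lengths, areas and connectivity unchanged). So its perimeter = 40.04 mm. Layer 17 (z = 4.76): the sphere: section is a regular 12-gon, circumradius = √(r²−h²) = √(7²−2.24²) = 6.632 (perimeter = 2·12·6.632·sin(180°/12) = 41.20 mm); the 26.5×24 cube at (0, 5) contributes its full rectangle (perimeter 101.00 mm); the 14×11.5 cube at (6.5, -1.5) contributes its full rectangle (perimeter 51.00 mm); Taking the first minus the rest: starting from the r=7 sphere, the 26.5×24 cube at (0, 5) partially overlaps it — only the 4.21 mm² overlap (of its 636.00 mm²) is removed, clipping the outline; the 14×11.5 cube at (6.5, -1.5) partially overlaps it — only the 0.06 mm² overlap (of its 161.00 mm²) is removed, clipping the outline — boundary = 42.37 mm; (rotated 10° about Z; rotation is an isometry so areas/perimeters/island counts are preserved). So its perimeter = 42.37 mm. Layer 17 is larger (42.37 vs 40.04 mm).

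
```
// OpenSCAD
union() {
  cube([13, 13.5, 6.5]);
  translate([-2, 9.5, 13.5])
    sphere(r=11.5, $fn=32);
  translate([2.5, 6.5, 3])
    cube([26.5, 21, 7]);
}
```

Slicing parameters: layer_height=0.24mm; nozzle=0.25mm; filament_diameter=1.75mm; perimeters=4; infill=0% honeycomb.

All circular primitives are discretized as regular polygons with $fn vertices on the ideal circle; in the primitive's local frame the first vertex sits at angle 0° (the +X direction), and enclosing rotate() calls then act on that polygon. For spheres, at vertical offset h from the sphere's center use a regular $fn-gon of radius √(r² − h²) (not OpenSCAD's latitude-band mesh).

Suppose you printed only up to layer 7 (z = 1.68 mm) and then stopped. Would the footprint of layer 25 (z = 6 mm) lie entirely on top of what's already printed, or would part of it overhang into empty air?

Compare the two slices. At z = 1.68: the cube is present — its section is the full 13×13.5 rectangle (area 175.50 mm²); the sphere at (-2, 9.5) is not intersected at this z (|z−center|=11.820 > r=11.5); the cube at (2.5, 6.5) is not intersected at this z (z outside [3, 10]); Combining (union): only the 13×13.5 cube is present, so the union is just that shape — area = 175.50 mm². At z = 6: the cube (footprint 13×13.5) is included at this height (area 175.50 mm²); the r=11.5 sphere at (-2, 9.5) slices to a regular 32-gon of circumradius 8.718 (√(r²−h²) with h=7.5 from center) (area = (32/2)·8.718²·sin(360°/32) = 237.23 mm²); the cube at (2.5, 6.5) is present — its section is the full 26.5×21 rectangle (area 556.50 mm²); Merging all regions: the regions partially overlap — summed areas 969.23 mm² minus the doubly-counted overlap 147.61 mm² gives 821.62 mm² — area = 821.62 mm². Checking containment: at z = 6 the cross-section extends beyond the z = 1.68 cross-section by about 646.12 mm².

part overhangs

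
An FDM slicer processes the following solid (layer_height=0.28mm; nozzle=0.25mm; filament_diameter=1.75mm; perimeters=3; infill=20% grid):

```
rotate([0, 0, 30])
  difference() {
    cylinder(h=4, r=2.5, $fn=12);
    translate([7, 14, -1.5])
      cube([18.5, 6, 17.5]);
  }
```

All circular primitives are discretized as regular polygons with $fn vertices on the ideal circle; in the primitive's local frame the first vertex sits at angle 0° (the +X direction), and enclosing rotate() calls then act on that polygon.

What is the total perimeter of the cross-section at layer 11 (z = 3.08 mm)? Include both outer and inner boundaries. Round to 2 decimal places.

At z = 3.08 mm: the r=2.5 cylinder contributes a regular 12-gon of circumradius 2.5 (perimeter = 2·12·2.500·sin(180°/12) = 15.53 mm); the cube at (7, 14) is present — its section is the full 18.5×6 rectangle (perimeter 49.00 mm); After the difference (first − rest): starting from the r=2.5 cylinder, the 18.5×6 cube at (7, 14) misses the remaining region (no effect) — boundary = 15.53 mm; (whole slice rotated 30° about Z — lengths, areas and connectivity unchanged). Overall, the cross-section is a single solid region. Total boundary length (outer) = 15.53 mm.

15.53 mm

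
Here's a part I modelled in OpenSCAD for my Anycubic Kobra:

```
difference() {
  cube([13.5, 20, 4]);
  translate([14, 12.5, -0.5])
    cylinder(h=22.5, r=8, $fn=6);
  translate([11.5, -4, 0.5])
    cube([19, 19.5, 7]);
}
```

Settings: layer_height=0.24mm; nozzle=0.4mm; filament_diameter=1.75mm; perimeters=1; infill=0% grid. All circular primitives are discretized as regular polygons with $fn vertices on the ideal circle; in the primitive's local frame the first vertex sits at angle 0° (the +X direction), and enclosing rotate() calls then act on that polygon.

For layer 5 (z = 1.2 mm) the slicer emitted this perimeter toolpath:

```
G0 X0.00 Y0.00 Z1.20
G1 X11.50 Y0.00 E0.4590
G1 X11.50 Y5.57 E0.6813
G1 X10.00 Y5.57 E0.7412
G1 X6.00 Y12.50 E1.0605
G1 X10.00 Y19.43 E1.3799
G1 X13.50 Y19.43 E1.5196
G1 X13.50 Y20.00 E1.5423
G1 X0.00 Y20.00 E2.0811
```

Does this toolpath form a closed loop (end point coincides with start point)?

Start point (G0): (0.00, 0.00). End point (last G1): the path does not return to the start — open.

no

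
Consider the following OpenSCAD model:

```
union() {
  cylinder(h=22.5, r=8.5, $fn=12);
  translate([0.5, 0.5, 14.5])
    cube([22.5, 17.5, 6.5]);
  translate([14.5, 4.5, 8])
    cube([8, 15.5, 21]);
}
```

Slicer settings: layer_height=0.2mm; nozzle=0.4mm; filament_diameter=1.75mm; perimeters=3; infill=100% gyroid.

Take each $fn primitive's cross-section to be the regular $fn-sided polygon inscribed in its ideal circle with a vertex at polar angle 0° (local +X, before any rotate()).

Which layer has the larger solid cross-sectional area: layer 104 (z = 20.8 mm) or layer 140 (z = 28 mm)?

layer 104 (z = 20.8 mm)

Layer 104 (z = 20.8): the r=8.5 cylinder contributes a regular 12-gon of circumradius 8.5 (area = (12/2)·8.500²·sin(360°/12) = 216.75 mm²); the cube at (0.5, 0.5) is present — its section is the full 22.5×17.5 rectangle (area 393.75 mm²); the 8×15.5 cube at (14.5, 4.5) contributes its full rectangle (area 124.00 mm²); Merging all regions: the regions partially overlap — summed areas 734.50 mm² minus the doubly-counted overlap 154.00 mm² gives 580.50 mm² — area = 580.50 mm². So its area = 580.50 mm². Layer 140 (z = 28): the cylinder does not reach this height (z outside [0, 22.5]); the cube at (0.5, 0.5) is absent (z outside [14.5, 21]); the 8×15.5 cube at (14.5, 4.5) contributes its full rectangle (area 124.00 mm²); Merging all regions: only the 8×15.5 cube at (14.5, 4.5) is present, so the union is just that shape — area = 124.00 mm². So its area = 124.00 mm². Layer 104 is larger (580.50 vs 124.00 mm²).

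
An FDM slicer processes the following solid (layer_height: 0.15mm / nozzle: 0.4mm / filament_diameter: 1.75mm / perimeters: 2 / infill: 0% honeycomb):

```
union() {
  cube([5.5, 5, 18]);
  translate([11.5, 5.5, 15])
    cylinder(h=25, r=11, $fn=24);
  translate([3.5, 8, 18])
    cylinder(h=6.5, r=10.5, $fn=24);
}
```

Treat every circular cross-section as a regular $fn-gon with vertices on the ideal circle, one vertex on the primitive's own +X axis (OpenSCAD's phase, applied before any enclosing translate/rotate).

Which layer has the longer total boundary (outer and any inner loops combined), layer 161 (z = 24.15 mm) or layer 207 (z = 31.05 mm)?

Layer 161 (z = 24.15): the cube does not reach this height (z outside [0, 18]); the cylinder at (11.5, 5.5): section is a regular 24-gon, circumradius r=11 (perimeter = 2·24·11.000·sin(180°/24) = 68.92 mm); the cylinder at (3.5, 8): section is a regular 24-gon, circumradius r=10.5 (perimeter = 2·24·10.500·sin(180°/24) = 65.79 mm); Combining (union): the regions partially overlap (shared area 184.30 mm²), so the edge portions inside another operand are dropped and the merged outline is re-measured after clipping — boundary = 84.66 mm. So its perimeter = 84.66 mm. Layer 207 (z = 31.05): the cube is absent (z outside [0, 18]); the r=11 cylinder at (11.5, 5.5) gives a regular 24-gon of circumradius 11 (constant along its height) (perimeter = 2·24·11.000·sin(180°/24) = 68.92 mm); the cylinder at (3.5, 8) is not intersected at this z (z outside [18, 24.5]); Combining (union): only the r=11 cylinder at (11.5, 5.5) is present, so the union is just that shape — boundary = 68.92 mm. So its perimeter = 68.92 mm. Layer 161 is larger (84.66 vs 68.92 mm).

layer 161 (z = 24.15 mm)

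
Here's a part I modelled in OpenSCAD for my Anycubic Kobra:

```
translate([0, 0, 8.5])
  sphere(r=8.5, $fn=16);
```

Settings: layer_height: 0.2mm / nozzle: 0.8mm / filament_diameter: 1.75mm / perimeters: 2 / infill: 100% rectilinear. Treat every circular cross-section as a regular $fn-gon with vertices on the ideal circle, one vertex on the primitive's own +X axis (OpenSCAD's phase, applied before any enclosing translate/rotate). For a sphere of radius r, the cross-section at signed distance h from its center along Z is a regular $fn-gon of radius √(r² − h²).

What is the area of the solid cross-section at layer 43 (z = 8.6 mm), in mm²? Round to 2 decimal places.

221.16 mm²

At z = 8.6 mm: the r=8.5 sphere slices to a regular 16-gon of circumradius 8.499 (√(r²−h²) with h=0.1 from center) (area = (16/2)·8.499²·sin(360°/16) = 221.16 mm²). Overall, the cross-section is a single solid region. Net area = 221.16 mm².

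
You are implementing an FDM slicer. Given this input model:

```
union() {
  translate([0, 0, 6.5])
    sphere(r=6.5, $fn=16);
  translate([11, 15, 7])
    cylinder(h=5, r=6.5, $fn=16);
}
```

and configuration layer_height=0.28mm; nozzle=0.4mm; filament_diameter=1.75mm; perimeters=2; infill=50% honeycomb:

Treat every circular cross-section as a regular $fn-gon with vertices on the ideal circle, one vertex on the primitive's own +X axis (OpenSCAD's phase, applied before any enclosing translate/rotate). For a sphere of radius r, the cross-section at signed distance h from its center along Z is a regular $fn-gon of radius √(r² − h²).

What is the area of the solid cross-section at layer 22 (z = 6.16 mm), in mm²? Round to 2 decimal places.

At z = 6.16 mm: the r=6.5 sphere contributes a regular 16-gon of circumradius √(6.5²−0.34²) = 6.491 (area = (16/2)·6.491²·sin(360°/16) = 128.99 mm²); the cylinder at (11, 15) is not intersected at this z (z outside [7, 12]); Combining (union): only the r=6.5 sphere is present, so the union is just that shape — area = 128.99 mm². Overall, the cross-section is a single solid region. Net area = 128.99 mm².

128.99 mm²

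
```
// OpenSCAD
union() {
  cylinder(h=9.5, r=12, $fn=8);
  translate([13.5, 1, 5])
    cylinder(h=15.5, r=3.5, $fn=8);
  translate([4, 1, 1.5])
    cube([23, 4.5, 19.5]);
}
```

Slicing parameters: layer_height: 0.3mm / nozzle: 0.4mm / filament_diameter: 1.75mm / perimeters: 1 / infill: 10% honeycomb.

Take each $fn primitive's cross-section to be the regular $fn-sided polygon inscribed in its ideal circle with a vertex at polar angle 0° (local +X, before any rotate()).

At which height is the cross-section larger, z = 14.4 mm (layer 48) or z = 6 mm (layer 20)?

Layer 48 (z = 14.4): the cylinder is absent (z outside [0, 9.5]); the cylinder at (13.5, 1): section is a regular 8-gon, circumradius r=3.5 (area = (8/2)·3.500²·sin(360°/8) = 34.65 mm²); the cube at (4, 1) is present — its section is the full 23×4.5 rectangle (area 103.50 mm²); Taking the union: the regions partially overlap — summed areas 138.15 mm² minus the doubly-counted overlap 17.32 mm² gives 120.82 mm² — area = 120.82 mm². So its area = 120.82 mm². Layer 20 (z = 6): the cylinder: section is a regular 8-gon, circumradius r=12 (area = (8/2)·12.000²·sin(360°/8) = 407.29 mm²); the r=3.5 cylinder at (13.5, 1) gives a regular 8-gon of circumradius 3.5 (constant along its height) (area = (8/2)·3.500²·sin(360°/8) = 34.65 mm²); the 23×4.5 cube at (4, 1) contributes its full rectangle (area 103.50 mm²); Merging all regions: the regions partially overlap — summed areas 545.44 mm² minus the doubly-counted overlap 50.31 mm² gives 495.13 mm² — area = 495.13 mm². So its area = 495.13 mm². Layer 20 is larger (495.13 vs 120.82 mm²).

layer 20 (z = 6 mm)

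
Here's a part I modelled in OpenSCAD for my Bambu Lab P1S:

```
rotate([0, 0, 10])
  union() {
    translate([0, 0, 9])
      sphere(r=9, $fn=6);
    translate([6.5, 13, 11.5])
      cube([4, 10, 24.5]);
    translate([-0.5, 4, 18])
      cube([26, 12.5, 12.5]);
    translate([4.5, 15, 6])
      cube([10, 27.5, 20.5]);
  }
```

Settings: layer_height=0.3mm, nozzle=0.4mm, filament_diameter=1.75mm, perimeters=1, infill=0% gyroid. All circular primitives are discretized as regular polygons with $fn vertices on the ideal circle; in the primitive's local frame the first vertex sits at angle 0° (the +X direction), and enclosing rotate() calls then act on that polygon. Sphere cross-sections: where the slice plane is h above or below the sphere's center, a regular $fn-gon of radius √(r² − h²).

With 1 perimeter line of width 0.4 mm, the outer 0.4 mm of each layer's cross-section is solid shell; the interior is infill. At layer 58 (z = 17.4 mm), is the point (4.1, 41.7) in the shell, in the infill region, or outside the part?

infill

At z = 17.4 mm: the r=9 sphere contributes a regular 6-gon of circumradius √(9²−8.4²) = 3.231; the 4×10 cube at (6.5, 13) contributes its full rectangle; the cube at (-0.5, 4) is absent (z outside [18, 30.5]); the 10×27.5 cube at (4.5, 15) contributes its full rectangle; Merging all regions: the regions partially overlap (shared area 32.00 mm²), so overlapping operands fuse into one piece — 2 connected regions; (rotated 10° about Z; rotation is an isometry so areas/perimeters/island counts are preserved). Overall, the cross-section has 2 separate islands. Undo the 10° rotation: the query point maps to (11.279, 40.355) in the un-rotated model frame. The nearest boundary edge runs (4.50, 42.50)→(14.50, 42.50); distance from the point to it = 2.15 mm. (Shell/infill is judged within the island containing the point — the largest one.) The point is inside the cross-section and 2.15 mm from the nearest boundary — more than the 0.4 mm shell width (1 × 0.4), so it's in the infill interior.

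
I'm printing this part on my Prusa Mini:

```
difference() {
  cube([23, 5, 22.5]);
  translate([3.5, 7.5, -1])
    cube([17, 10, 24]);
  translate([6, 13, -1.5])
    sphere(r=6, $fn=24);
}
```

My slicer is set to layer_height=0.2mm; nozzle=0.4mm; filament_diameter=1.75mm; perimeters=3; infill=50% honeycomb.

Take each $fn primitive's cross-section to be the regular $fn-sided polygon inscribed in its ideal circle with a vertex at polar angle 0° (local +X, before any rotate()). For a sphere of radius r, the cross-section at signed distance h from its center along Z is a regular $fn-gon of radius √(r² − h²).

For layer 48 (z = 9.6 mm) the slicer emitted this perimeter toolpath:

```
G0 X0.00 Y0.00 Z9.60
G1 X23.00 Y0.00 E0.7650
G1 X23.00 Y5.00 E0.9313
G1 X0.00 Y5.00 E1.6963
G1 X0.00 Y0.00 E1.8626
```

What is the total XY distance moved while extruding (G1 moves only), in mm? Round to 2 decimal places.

56.00 mm

Sum the Euclidean lengths of each G1 segment: total = 56.00 mm.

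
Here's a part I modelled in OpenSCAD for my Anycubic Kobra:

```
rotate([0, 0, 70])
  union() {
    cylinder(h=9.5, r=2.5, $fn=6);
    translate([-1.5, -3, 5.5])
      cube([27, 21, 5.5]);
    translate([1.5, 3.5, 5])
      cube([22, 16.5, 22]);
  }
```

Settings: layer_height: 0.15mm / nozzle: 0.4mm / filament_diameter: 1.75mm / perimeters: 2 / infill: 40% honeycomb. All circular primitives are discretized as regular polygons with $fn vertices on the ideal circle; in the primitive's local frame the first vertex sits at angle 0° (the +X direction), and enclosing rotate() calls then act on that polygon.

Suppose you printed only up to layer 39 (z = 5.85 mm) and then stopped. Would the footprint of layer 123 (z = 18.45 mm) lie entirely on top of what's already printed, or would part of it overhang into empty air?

entirely on top

Compare the two slices. At z = 5.85: the r=2.5 cylinder gives a regular 6-gon of circumradius 2.5 (constant along its height) (area = (6/2)·2.500²·sin(360°/6) = 16.24 mm²); the 27×21 cube at (-1.5, -3) contributes its full rectangle (area 567.00 mm²); the cube at (1.5, 3.5) is present — its section is the full 22×16.5 rectangle (area 363.00 mm²); Taking the union: the regions partially overlap — summed areas 946.24 mm² minus the doubly-counted overlap 333.51 mm² gives 612.73 mm² — area = 612.73 mm²; (rotated 70° about Z; rotation is an isometry so areas/perimeters/island counts are preserved). At z = 18.45: the cylinder does not reach this height (z outside [0, 9.5]); the cube at (-1.5, -3) does not reach this height (z outside [5.5, 11]); the cube at (1.5, 3.5) (footprint 22×16.5) is included at this height (area 363.00 mm²); Combining (union): only the 22×16.5 cube at (1.5, 3.5) is present, so the union is just that shape — area = 363.00 mm²; (whole slice rotated 70° about Z — lengths, areas and connectivity unchanged). Checking containment: the cross-section at z = 18.45 is a subset of the cross-section at z = 5.85.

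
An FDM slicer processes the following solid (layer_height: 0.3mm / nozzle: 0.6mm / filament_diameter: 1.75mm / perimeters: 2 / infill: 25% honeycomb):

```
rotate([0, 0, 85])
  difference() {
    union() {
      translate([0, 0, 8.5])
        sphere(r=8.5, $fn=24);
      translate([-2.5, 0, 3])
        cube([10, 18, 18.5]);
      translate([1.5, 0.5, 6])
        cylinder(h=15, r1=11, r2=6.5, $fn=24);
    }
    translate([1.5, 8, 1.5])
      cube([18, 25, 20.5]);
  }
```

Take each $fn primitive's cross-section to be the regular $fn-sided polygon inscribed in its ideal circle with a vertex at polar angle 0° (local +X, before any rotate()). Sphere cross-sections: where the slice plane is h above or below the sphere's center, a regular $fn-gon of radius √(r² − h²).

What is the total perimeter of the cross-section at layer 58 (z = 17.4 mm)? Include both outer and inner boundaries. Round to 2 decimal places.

At z = 17.4 mm: the sphere does not reach this height (|z−center|=8.900 > r=8.5); the cube at (-2.5, 0) is present — its section is the full 10×18 rectangle (perimeter 56.00 mm); the cone at (1.5, 0.5) contributes a regular 24-gon of circumradius 7.580 (interpolated between r1=11 and r2=6.5 at t=0.760) (perimeter = 2·24·7.580·sin(180°/24) = 47.49 mm); Merging all regions: the regions partially overlap (shared area 73.51 mm²), so the edge portions inside another operand are dropped and the merged outline is re-measured after clipping — boundary = 70.35 mm; the 18×25 cube at (1.5, 8) contributes its full rectangle (perimeter 86.00 mm); Taking the first minus the rest: starting from that combined region, the 18×25 cube at (1.5, 8) partially overlaps it — only the 60.00 mm² overlap (of its 450.00 mm²) is removed, clipping the outline — boundary = 70.35 mm; (rotated 85° about Z; rotation is an isometry so areas/perimeters/island counts are preserved). Overall, the cross-section is a single solid region. Total boundary length (outer) = 70.35 mm.

70.35 mm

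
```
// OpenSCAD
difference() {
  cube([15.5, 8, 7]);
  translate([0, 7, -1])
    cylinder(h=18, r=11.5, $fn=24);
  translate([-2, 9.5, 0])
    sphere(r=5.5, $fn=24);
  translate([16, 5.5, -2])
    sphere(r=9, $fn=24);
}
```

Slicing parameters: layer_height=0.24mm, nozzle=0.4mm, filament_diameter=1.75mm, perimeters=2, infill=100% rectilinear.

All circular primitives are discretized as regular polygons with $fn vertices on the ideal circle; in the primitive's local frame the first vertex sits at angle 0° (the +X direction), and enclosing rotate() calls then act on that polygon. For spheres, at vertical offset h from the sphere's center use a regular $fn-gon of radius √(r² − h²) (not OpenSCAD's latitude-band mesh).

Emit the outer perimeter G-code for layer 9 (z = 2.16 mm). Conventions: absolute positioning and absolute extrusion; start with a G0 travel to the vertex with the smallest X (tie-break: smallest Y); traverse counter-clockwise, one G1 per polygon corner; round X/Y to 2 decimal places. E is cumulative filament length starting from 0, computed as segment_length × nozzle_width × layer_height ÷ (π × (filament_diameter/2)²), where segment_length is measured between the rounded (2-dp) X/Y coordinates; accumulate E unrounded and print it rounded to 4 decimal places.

At z = 2.16 mm: the 15.5×8 cube contributes its full rectangle; the r=11.5 cylinder at (0, 7) contributes a regular 24-gon of circumradius 11.5; the sphere at (-2, 9.5): section is a regular 24-gon, circumradius = √(r²−h²) = √(5.5²−2.16²) = 5.058; the sphere at (16, 5.5): section is a regular 24-gon, circumradius = √(r²−h²) = √(9²−4.16²) = 7.981; After the difference (first − rest): starting from the 15.5×8 cube, the r=11.5 cylinder at (0, 7) partially overlaps it — only the 86.15 mm² overlap (of its 410.75 mm²) is removed, clipping the outline; the r=5.5 sphere at (-2, 9.5) misses the remaining region (no effect); the r=9 sphere at (16, 5.5) partially overlaps it — only the 37.35 mm² overlap (of its 197.82 mm²) is removed, clipping the outline — 1 connected region. The outline is a single polygon with 3 vertices. Extrusion per mm of travel: 0.4 × 0.24 / (π × 0.875²) = 0.039912. Accumulating E over each segment gives final E = 0.1316.

G0 X9.00 Y0.00 Z2.16
G1 X10.25 Y0.00 E0.0499
G1 X9.62 Y0.81 E0.0908
G1 X9.00 Y0.00 E0.1316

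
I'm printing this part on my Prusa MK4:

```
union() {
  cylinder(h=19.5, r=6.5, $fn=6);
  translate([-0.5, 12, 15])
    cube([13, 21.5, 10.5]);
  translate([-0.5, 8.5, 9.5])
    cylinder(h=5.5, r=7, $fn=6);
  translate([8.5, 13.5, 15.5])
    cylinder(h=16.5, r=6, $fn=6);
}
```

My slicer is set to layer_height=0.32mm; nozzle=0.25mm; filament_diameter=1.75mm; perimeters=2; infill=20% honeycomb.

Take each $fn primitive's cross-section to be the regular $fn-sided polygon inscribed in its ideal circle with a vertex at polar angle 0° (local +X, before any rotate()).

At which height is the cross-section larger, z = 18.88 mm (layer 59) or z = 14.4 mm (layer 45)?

layer 59 (z = 18.88 mm)

Layer 59 (z = 18.88): the cylinder: section is a regular 6-gon, circumradius r=6.5 (area = (6/2)·6.500²·sin(360°/6) = 109.77 mm²); the cube at (-0.5, 12) (footprint 13×21.5) is included at this height (area 279.50 mm²); the cylinder at (-0.5, 8.5) is absent (z outside [9.5, 15]); the r=6 cylinder at (8.5, 13.5) contributes a regular 6-gon of circumradius 6 (area = (6/2)·6.000²·sin(360°/6) = 93.53 mm²); Taking the union: the regions partially overlap — summed areas 482.80 mm² minus the doubly-counted overlap 57.65 mm² gives 425.15 mm² — area = 425.15 mm². So its area = 425.15 mm². Layer 45 (z = 14.4): the r=6.5 cylinder gives a regular 6-gon of circumradius 6.5 (constant along its height) (area = (6/2)·6.500²·sin(360°/6) = 109.77 mm²); the cube at (-0.5, 12) does not reach this height (z outside [15, 25.5]); the cylinder at (-0.5, 8.5): section is a regular 6-gon, circumradius r=7 (area = (6/2)·7.000²·sin(360°/6) = 127.31 mm²); the cylinder at (8.5, 13.5) does not reach this height (z outside [15.5, 32]); Merging all regions: the regions partially overlap — summed areas 237.07 mm² minus the doubly-counted overlap 24.21 mm² gives 212.86 mm² — area = 212.86 mm². So its area = 212.86 mm². Layer 59 is larger (425.15 vs 212.86 mm²).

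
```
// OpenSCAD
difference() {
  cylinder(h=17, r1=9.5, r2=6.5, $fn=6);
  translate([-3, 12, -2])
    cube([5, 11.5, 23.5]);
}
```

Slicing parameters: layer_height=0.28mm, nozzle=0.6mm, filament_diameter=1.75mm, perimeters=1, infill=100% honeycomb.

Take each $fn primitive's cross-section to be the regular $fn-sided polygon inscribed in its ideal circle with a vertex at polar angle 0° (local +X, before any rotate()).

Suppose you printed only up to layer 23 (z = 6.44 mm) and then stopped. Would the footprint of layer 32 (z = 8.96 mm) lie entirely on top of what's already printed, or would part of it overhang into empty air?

Compare the two slices. At z = 6.44: the cone (r1=9.5→r2=6.5) has section circumradius 8.364 here — a regular 6-gon (area = (6/2)·8.364²·sin(360°/6) = 181.73 mm²); the 5×11.5 cube at (-3, 12) contributes its full rectangle (area 57.50 mm²); After the difference (first − rest): starting from the cone (181.73 mm²), the 5×11.5 cube at (-3, 12) misses the remaining region (no effect) — area = 181.73 mm². At z = 8.96: the cone contributes a regular 6-gon of circumradius 7.919 (interpolated between r1=9.5 and r2=6.5 at t=0.527) (area = (6/2)·7.919²·sin(360°/6) = 162.92 mm²); the 5×11.5 cube at (-3, 12) contributes its full rectangle (area 57.50 mm²); After the difference (first − rest): starting from the cone (162.92 mm²), the 5×11.5 cube at (-3, 12) misses the remaining region (no effect) — area = 162.92 mm². Checking containment: the cross-section at z = 8.96 is a subset of the cross-section at z = 6.44.

entirely on top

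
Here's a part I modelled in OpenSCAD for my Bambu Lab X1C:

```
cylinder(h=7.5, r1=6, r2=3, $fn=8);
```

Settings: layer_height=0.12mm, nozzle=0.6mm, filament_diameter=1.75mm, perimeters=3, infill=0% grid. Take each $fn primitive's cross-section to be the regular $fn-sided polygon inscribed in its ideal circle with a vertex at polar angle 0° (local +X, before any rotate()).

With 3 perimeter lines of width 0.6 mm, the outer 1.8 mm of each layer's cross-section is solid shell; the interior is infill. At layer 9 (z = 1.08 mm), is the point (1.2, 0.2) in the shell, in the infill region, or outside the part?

At z = 1.08 mm: the cone (r1=6→r2=3) has section circumradius 5.568 here — a regular 8-gon. Overall, the cross-section is a single solid region. The nearest boundary edge runs (5.57, 0.00)→(3.94, 3.94); distance from the point to it = 3.96 mm. The point is inside the cross-section and 3.96 mm from the nearest boundary — more than the 1.8 mm shell width (3 × 0.6), so it's in the infill interior.

infill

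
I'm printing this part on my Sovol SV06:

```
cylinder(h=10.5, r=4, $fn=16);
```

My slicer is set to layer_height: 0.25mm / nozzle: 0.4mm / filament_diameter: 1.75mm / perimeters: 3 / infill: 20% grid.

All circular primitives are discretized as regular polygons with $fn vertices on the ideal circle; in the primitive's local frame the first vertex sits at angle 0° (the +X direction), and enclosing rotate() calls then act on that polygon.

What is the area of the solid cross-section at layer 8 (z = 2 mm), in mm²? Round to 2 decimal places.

48.98 mm²

At z = 2 mm: the cylinder: section is a regular 16-gon, circumradius r=4 (area = (16/2)·4.000²·sin(360°/16) = 48.98 mm²). Overall, the cross-section is a single solid region. Net area = 48.98 mm².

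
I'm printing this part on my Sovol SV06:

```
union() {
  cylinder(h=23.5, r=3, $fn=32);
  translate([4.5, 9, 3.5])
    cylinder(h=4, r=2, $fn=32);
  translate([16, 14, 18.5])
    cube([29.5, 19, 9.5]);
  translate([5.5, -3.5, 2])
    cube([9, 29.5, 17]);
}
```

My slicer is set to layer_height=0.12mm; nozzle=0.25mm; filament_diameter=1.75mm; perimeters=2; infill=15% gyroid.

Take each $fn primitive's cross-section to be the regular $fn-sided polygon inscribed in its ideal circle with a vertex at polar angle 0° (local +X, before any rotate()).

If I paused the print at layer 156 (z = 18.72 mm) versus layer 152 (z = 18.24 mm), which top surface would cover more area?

Layer 156 (z = 18.72): the cylinder: section is a regular 32-gon, circumradius r=3 (area = (32/2)·3.000²·sin(360°/32) = 28.09 mm²); the cylinder at (4.5, 9) does not reach this height (z outside [3.5, 7.5]); the cube at (16, 14) is present — its section is the full 29.5×19 rectangle (area 560.50 mm²); the cube at (5.5, -3.5) is present — its section is the full 9×29.5 rectangle (area 265.50 mm²); Combining (union): the 3 present regions are separate (no shared area or edge), so areas and boundary lengths simply add and each stays a separate island — area = 854.09 mm². So its area = 854.09 mm². Layer 152 (z = 18.24): the cylinder: section is a regular 32-gon, circumradius r=3 (area = (32/2)·3.000²·sin(360°/32) = 28.09 mm²); the cylinder at (4.5, 9) is absent (z outside [3.5, 7.5]); the cube at (16, 14) is absent (z outside [18.5, 28]); the cube at (5.5, -3.5) is present — its section is the full 9×29.5 rectangle (area 265.50 mm²); Merging all regions: the 2 present regions are separate (no shared area or edge), so areas and boundary lengths simply add and each stays a separate island — area = 293.59 mm². So its area = 293.59 mm². Layer 156 is larger (854.09 vs 293.59 mm²).

layer 156 (z = 18.72 mm)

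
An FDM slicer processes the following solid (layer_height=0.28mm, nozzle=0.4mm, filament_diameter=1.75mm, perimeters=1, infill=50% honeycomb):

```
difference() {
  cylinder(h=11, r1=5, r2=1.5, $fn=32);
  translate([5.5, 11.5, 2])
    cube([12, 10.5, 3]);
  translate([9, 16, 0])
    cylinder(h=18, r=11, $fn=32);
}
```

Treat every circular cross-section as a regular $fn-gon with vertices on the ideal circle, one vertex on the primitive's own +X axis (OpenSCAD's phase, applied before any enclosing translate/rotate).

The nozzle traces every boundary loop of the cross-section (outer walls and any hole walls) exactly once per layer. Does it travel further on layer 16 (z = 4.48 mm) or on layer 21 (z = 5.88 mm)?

Layer 16 (z = 4.48): the cone: at t=0.407 of its height the radius interpolates to r₁+(r₂−r₁)t = 3.575, giving a regular 32-gon of that circumradius (perimeter = 2·32·3.575·sin(180°/32) = 22.42 mm); the cube at (5.5, 11.5) (footprint 12×10.5) is included at this height (perimeter 45.00 mm); the r=11 cylinder at (9, 16) gives a regular 32-gon of circumradius 11 (constant along its height) (perimeter = 2·32·11.000·sin(180°/32) = 69.00 mm); Subtracting the remaining from the first: starting from the cone, the 12×10.5 cube at (5.5, 11.5) misses the remaining region (no effect); the r=11 cylinder at (9, 16) misses the remaining region (no effect) — boundary = 22.42 mm. So its perimeter = 22.42 mm. Layer 21 (z = 5.88): the cone contributes a regular 32-gon of circumradius 3.129 (interpolated between r1=5 and r2=1.5 at t=0.535) (perimeter = 2·32·3.129·sin(180°/32) = 19.63 mm); the cube at (5.5, 11.5) does not reach this height (z outside [2, 5]); the r=11 cylinder at (9, 16) contributes a regular 32-gon of circumradius 11 (perimeter = 2·32·11.000·sin(180°/32) = 69.00 mm); Taking the first minus the rest: starting from the cone, the r=11 cylinder at (9, 16) misses the remaining region (no effect) — boundary = 19.63 mm. So its perimeter = 19.63 mm. Layer 16 is larger (22.42 vs 19.63 mm).

layer 16 (z = 4.48 mm)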